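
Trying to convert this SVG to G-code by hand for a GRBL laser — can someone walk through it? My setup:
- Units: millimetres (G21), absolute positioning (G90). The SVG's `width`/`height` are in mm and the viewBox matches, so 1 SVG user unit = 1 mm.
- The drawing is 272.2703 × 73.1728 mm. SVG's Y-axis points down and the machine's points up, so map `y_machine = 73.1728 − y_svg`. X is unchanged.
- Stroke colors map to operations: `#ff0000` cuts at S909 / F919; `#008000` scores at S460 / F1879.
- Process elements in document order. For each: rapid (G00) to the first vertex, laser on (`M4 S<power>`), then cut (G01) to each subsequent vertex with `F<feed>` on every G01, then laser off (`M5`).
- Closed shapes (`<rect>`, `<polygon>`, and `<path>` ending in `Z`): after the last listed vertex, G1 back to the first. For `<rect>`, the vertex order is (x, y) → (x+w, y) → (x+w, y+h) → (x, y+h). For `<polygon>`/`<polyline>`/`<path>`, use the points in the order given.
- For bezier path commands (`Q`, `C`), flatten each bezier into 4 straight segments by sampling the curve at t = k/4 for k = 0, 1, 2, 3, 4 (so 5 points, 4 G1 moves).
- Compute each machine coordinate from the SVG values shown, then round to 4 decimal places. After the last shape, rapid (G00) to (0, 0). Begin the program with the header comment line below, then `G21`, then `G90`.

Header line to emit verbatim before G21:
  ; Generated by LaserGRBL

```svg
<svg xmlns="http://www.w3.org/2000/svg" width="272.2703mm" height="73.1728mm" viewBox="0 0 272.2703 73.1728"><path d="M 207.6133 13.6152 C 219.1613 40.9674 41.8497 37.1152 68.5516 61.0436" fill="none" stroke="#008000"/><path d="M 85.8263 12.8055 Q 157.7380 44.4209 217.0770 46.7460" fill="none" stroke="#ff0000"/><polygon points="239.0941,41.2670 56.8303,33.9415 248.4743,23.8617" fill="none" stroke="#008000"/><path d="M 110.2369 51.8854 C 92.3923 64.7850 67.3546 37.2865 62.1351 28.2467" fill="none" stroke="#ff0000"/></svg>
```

; Generated by LaserGRBL
G21
G90
G00 X207.6133 Y59.5576
M4 S460
G01 X187.0018 Y43.9726 F1879
G01 X132.3997 Y34.5595 F1879
G01 X80.6391 Y25.7883 F1879
G01 X68.5516 Y12.1292 F1879
M5
G00 X85.8263 Y60.3673
M4 S909
G01 X120.9964 Y46.3902 F919
G01 X154.5948 Y36.0745 F919
G01 X186.6217 Y29.4200 F919
G01 X217.0770 Y26.4268 F919
M5
G00 X239.0941 Y31.9058
M4 S460
G01 X56.8303 Y39.2313 F1879
G01 X248.4743 Y49.3111 F1879
G01 X239.0941 Y31.9058 F1879
M5
G00 X110.2369 Y21.2874
M4 S909
G01 X95.9268 Y18.2677 F919
G01 X81.4516 Y24.8795 F919
G01 X69.3436 Y35.6049 F919
G01 X62.1351 Y44.9261 F919
M5
G00 X0.0000 Y0.0000

viewBox `0 0 272.2703 73.1728` with mm width/height → 1 unit = 1 mm. Flip: y_m = 73.1728 − y_svg.

**Shape 1** — `<path>` cubic bezier, stroke `#008000` → score (S460, F1879). Control points (SVG): P0=(207.6133,13.6152), P1=(219.1613,40.9674), P2=(41.8497,37.1152), P3=(68.5516,61.0436); sampled at t=k/4. Machine vertices: (207.6133,59.5576) → (187.0018,43.9726) → (132.3997,34.5595) → (80.6391,25.7883) → (68.5516,12.1292). Open path.

**Shape 2** — `<path>` quadratic bezier, stroke `#ff0000` → cut (S909, F919). Control points (SVG): P0=(85.8263,12.8055), P1=(157.7380,44.4209), P2=(217.0770,46.7460); sampled at t=k/4. Machine vertices: (85.8263,60.3673) → (120.9964,46.3902) → (154.5948,36.0745) → (186.6217,29.4200) → (217.0770,26.4268). Open path.

**Shape 3** — `<polygon>` closed polygon, stroke `#008000` → score (S460, F1879). Machine vertices: (239.0941,31.9058) → (56.8303,39.2313) → (248.4743,49.3111) → (239.0941,31.9058). Closed: final G1 returns to the first vertex.

**Shape 4** — `<path>` cubic bezier, stroke `#ff0000` → cut (S909, F919). Control points (SVG): P0=(110.2369,51.8854), P1=(92.3923,64.7850), P2=(67.3546,37.2865), P3=(62.1351,28.2467); sampled at t=k/4. Machine vertices: (110.2369,21.2874) → (95.9268,18.2677) → (81.4516,24.8795) → (69.3436,35.6049) → (62.1351,44.9261). Open path.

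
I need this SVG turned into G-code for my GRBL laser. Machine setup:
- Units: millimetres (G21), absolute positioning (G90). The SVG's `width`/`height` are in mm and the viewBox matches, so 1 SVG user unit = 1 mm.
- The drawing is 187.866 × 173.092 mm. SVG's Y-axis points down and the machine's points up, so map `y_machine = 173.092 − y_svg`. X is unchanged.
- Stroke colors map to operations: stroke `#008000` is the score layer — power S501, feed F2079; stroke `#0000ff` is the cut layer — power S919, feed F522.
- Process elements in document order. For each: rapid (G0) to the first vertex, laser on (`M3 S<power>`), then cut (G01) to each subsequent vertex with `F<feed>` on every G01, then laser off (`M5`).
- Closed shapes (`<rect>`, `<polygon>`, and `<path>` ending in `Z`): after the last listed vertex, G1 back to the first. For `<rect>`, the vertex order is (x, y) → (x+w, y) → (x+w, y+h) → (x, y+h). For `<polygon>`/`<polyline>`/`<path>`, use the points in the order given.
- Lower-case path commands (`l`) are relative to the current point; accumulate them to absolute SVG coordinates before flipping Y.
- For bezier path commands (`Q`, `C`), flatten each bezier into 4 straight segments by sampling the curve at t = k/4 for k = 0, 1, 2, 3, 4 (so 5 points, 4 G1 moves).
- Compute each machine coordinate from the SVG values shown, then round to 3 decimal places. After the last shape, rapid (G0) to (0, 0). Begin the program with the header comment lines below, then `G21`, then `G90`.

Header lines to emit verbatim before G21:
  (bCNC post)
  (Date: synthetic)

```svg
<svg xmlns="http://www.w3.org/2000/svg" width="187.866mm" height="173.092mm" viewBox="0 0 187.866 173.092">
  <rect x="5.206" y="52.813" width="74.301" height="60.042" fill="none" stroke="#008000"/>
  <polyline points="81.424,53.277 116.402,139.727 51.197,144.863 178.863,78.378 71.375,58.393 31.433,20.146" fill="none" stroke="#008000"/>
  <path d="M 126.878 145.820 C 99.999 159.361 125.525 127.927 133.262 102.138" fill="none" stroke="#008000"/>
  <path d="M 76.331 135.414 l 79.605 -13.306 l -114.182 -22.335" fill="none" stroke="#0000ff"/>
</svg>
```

(bCNC post)
(Date: synthetic)
G21
G90
G0 X5.206 Y120.279
M3 S501
G01 X79.507 Y120.279 F2079
G01 X79.507 Y60.237 F2079
G01 X5.206 Y60.237 F2079
G01 X5.206 Y120.279 F2079
M5
G0 X81.424 Y119.815
M3 S501
G01 X116.402 Y33.365 F2079
G01 X51.197 Y28.229 F2079
G01 X178.863 Y94.714 F2079
G01 X71.375 Y114.699 F2079
G01 X31.433 Y152.946 F2079
M5
G0 X126.878 Y27.272
M3 S501
G01 X115.448 Y24.758 F2079
G01 X117.089 Y34.364 F2079
G01 X125.221 Y51.345 F2079
G01 X133.262 Y70.954 F2079
M5
G0 X76.331 Y37.678
M3 S919
G01 X155.936 Y50.984 F522
G01 X41.754 Y73.319 F522
M5
G0 X0.000 Y0.000

1 u = 1 mm; y_m = 173.092 − y.

[1] `<rect>` rectangle, #008000→score S501 F2079: (5.206,120.279) → (79.507,120.279) → (79.507,60.237) → (5.206,60.237) → (5.206,120.279) (closed)

[2] `<polyline>` open polyline, #008000→score S501 F2079: (81.424,119.815) → (116.402,33.365) → (51.197,28.229) → (178.863,94.714) → (71.375,114.699) → (31.433,152.946)

[3] `<path>` cubic bezier, #008000→score S501 F2079: (126.878,27.272) → (115.448,24.758) → (117.089,34.364) → (125.221,51.345) → (133.262,70.954)

[4] `<path>` open polyline, #0000ff→cut S919 F522: (76.331,37.678) → (155.936,50.984) → (41.754,73.319)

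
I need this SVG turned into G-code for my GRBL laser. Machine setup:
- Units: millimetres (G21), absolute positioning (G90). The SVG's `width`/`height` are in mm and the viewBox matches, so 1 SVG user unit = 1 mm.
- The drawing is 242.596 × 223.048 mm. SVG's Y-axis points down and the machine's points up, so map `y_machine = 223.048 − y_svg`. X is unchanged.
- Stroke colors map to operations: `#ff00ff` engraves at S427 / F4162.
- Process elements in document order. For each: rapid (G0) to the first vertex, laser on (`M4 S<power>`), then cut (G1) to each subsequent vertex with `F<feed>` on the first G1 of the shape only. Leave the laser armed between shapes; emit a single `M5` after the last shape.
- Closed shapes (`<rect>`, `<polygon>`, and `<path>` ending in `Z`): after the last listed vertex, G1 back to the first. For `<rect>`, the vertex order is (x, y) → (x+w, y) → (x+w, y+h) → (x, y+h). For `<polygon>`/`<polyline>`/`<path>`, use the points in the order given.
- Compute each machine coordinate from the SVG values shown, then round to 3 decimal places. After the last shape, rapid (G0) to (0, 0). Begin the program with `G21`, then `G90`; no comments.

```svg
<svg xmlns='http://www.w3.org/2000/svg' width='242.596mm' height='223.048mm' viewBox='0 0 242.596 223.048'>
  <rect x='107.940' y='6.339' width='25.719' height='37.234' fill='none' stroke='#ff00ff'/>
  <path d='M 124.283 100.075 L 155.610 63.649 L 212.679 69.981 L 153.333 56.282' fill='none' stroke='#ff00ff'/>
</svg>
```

viewBox `0 0 242.596 223.048` with mm width/height → 1 unit = 1 mm. Flip: y_m = 223.048 − y_svg.

**Shape 1** — `<rect>` rectangle, stroke `#ff00ff` → engrave (S427, F4162). Machine vertices: (107.940,216.709) → (133.659,216.709) → (133.659,179.475) → (107.940,179.475) → (107.940,216.709). Closed: final G1 returns to the first vertex.

**Shape 2** — `<path>` open polyline, stroke `#ff00ff` → engrave (S427, F4162). Machine vertices: (124.283,122.973) → (155.610,159.399) → (212.679,153.067) → (153.333,166.766). Open path.

G21
G90
G0 X107.940 Y216.709
M4 S427
G1 X133.659 Y216.709 F4162
G1 X133.659 Y179.475
G1 X107.940 Y179.475
G1 X107.940 Y216.709
G0 X124.283 Y122.973
M4 S427
G1 X155.610 Y159.399 F4162
G1 X212.679 Y153.067
G1 X153.333 Y166.766
M5
G0 X0.000 Y0.000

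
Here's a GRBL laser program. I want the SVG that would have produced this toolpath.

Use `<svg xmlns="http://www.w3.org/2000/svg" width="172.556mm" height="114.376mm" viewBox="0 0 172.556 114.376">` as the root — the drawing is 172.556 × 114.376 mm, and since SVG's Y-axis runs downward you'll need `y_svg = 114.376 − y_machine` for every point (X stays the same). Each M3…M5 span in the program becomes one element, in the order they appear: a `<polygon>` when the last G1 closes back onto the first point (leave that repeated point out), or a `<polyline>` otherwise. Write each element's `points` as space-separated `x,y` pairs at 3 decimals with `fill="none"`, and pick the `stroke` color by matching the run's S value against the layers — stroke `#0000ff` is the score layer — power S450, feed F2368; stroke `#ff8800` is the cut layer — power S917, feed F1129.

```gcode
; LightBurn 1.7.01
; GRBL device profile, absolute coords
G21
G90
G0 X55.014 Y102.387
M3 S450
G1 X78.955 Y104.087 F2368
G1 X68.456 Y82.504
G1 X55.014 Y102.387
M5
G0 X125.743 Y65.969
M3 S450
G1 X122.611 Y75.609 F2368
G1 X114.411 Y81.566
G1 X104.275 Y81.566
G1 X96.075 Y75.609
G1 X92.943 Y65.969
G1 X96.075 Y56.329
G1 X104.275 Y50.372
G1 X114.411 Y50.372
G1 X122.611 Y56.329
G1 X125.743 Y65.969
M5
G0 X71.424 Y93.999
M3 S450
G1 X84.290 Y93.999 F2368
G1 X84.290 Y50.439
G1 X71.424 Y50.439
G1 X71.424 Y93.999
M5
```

Machine Y-up, SVG Y-down with viewBox height 114.376, so y_svg = 114.376 − y_machine; X carries over. Every run uses S450, so all elements get stroke `#0000ff` (score).

Run 1: The run returns to its start, so emit a `<polygon>` with points (Y-flipped): 55.014,11.989 78.955,10.289 68.456,31.872.

Run 2: The run returns to its start, so emit a `<polygon>` with points (Y-flipped): 125.743,48.407 122.611,38.767 114.411,32.810 104.275,32.810 96.075,38.767 92.943,48.407 96.075,58.047 104.275,64.004 114.411,64.004 122.611,58.047.

Run 3: The run returns to its start, so emit a `<polygon>` with points (Y-flipped): 71.424,20.377 84.290,20.377 84.290,63.937 71.424,63.937.

<svg xmlns="http://www.w3.org/2000/svg" width="172.556mm" height="114.376mm" viewBox="0 0 172.556 114.376">
  <polygon points="55.014,11.989 78.955,10.289 68.456,31.872" fill="none" stroke="#0000ff"/>
  <polygon points="125.743,48.407 122.611,38.767 114.411,32.810 104.275,32.810 96.075,38.767 92.943,48.407 96.075,58.047 104.275,64.004 114.411,64.004 122.611,58.047" fill="none" stroke="#0000ff"/>
  <polygon points="71.424,20.377 84.290,20.377 84.290,63.937 71.424,63.937" fill="none" stroke="#0000ff"/>
</svg>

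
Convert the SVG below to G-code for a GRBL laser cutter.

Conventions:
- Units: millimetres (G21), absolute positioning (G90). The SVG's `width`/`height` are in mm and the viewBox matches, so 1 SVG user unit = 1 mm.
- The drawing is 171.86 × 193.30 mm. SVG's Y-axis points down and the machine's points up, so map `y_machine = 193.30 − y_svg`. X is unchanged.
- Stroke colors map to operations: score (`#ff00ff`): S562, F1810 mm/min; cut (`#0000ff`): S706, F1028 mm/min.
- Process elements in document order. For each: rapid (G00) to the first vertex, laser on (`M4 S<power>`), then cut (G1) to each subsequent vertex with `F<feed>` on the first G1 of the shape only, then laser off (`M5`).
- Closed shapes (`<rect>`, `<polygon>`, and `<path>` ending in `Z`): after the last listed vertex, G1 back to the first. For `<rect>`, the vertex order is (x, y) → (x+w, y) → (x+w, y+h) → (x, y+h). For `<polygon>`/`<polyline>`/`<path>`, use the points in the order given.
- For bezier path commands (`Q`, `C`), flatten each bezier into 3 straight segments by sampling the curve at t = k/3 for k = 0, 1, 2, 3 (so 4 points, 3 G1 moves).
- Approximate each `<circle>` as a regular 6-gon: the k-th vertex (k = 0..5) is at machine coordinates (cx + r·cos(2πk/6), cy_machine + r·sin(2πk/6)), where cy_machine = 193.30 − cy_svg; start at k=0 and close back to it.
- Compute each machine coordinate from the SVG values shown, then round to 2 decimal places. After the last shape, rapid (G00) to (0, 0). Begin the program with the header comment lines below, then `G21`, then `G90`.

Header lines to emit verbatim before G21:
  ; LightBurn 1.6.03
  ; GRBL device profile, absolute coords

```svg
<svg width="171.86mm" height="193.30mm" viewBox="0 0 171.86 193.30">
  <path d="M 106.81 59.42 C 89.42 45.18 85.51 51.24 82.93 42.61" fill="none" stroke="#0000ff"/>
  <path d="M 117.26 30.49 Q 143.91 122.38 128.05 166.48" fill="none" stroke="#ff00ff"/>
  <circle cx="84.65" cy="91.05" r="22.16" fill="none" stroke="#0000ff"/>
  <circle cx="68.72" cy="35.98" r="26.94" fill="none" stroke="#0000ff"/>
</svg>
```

; LightBurn 1.6.03
; GRBL device profile, absolute coords
G21
G90
G00 X106.81 Y133.88
M4 S706
G1 X93.46 Y142.65 F1028
G1 X86.40 Y145.66
G1 X82.93 Y150.69
M5
G00 X117.26 Y162.81
M4 S562
G1 X130.30 Y106.86 F1810
G1 X133.90 Y61.53
G1 X128.05 Y26.82
M5
G00 X106.81 Y102.25
M4 S706
G1 X95.73 Y121.44 F1028
G1 X73.57 Y121.44
G1 X62.49 Y102.25
G1 X73.57 Y83.06
G1 X95.73 Y83.06
G1 X106.81 Y102.25
M5
G00 X95.66 Y157.32
M4 S706
G1 X82.19 Y180.65 F1028
G1 X55.25 Y180.65
G1 X41.78 Y157.32
G1 X55.25 Y133.99
G1 X82.19 Y133.99
G1 X95.66 Y157.32
M5
G00 X0.00 Y0.00

1 u = 1 mm; y_m = 193.30 − y.

[1] `<path>` cubic bezier, #0000ff→cut S706 F1028: (106.81,133.88) → (93.46,142.65) → (86.40,145.66) → (82.93,150.69)

[2] `<path>` quadratic bezier, #ff00ff→score S562 F1810: (117.26,162.81) → (130.30,106.86) → (133.90,61.53) → (128.05,26.82)

[3] `<circle>` circle, #0000ff→cut S706 F1028: (106.81,102.25) → (95.73,121.44) → (73.57,121.44) → (62.49,102.25) → (73.57,83.06) → (95.73,83.06) → (106.81,102.25) (closed)

[4] `<circle>` circle, #0000ff→cut S706 F1028: (95.66,157.32) → (82.19,180.65) → (55.25,180.65) → (41.78,157.32) → (55.25,133.99) → (82.19,133.99) → (95.66,157.32) (closed)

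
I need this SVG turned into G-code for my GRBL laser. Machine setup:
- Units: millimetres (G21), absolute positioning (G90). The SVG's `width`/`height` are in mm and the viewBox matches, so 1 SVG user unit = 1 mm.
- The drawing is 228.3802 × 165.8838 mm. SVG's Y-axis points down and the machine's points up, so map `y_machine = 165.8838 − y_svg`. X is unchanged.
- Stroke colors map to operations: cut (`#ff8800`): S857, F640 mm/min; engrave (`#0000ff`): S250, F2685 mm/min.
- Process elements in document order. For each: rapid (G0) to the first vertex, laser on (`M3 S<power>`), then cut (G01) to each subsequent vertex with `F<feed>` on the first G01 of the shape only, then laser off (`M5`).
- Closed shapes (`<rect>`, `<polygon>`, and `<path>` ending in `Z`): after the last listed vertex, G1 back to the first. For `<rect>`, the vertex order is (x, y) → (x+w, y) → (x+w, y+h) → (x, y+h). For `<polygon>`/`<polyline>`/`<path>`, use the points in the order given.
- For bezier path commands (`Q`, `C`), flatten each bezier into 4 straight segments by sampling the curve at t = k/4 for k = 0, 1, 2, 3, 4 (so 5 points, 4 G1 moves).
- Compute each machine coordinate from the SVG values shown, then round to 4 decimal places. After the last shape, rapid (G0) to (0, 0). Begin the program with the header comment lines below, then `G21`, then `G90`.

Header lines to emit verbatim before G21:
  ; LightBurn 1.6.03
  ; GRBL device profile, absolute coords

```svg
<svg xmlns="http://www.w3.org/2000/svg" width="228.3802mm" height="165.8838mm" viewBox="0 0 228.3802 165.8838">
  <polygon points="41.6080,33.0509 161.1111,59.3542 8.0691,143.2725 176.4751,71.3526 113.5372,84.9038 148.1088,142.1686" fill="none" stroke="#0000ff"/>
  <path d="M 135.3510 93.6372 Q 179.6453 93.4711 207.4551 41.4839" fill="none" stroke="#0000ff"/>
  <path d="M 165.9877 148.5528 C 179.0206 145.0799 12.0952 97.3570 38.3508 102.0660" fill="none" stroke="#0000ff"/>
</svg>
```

; LightBurn 1.6.03
; GRBL device profile, absolute coords
G21
G90
G0 X41.6080 Y132.8329
M3 S250
G01 X161.1111 Y106.5296 F2685
G01 X8.0691 Y22.6113
G01 X176.4751 Y94.5312
G01 X113.5372 Y80.9800
G01 X148.1088 Y23.7152
G01 X41.6080 Y132.8329
M5
G0 X135.3510 Y72.2466
M3 S250
G01 X156.4679 Y75.5685 F2685
G01 X175.5242 Y85.3680
G01 X192.5199 Y101.6451
G01 X207.4551 Y124.3999
M5
G0 X165.9877 Y17.3310
M3 S250
G01 X147.8505 Y26.7219 F2685
G01 X97.2107 Y43.6426
G01 X49.0502 Y59.0292
G01 X38.3508 Y63.8178
M5
G0 X0.0000 Y0.0000

Since the viewBox matches the mm dimensions, user units are millimetres directly. The only transform is the Y-flip y_m = 165.8838 − y_svg.

Shape 1 is a closed polygon drawn with `<polygon>`. Its stroke #0000ff means engrave at S250, F2685. After flipping Y the toolpath is (41.6080,132.8329) → (161.1111,106.5296) → (8.0691,22.6113) → (176.4751,94.5312) → (113.5372,80.9800) → (148.1088,23.7152) → (41.6080,132.8329), returning to the start.

Shape 2 is a quadratic bezier drawn with `<path>`. Its stroke #0000ff means engrave at S250, F2685. After flipping Y the toolpath is (135.3510,72.2466) → (156.4679,75.5685) → (175.5242,85.3680) → (192.5199,101.6451) → (207.4551,124.3999).

Shape 3 is a cubic bezier drawn with `<path>`. Its stroke #0000ff means engrave at S250, F2685. After flipping Y the toolpath is (165.9877,17.3310) → (147.8505,26.7219) → (97.2107,43.6426) → (49.0502,59.0292) → (38.3508,63.8178).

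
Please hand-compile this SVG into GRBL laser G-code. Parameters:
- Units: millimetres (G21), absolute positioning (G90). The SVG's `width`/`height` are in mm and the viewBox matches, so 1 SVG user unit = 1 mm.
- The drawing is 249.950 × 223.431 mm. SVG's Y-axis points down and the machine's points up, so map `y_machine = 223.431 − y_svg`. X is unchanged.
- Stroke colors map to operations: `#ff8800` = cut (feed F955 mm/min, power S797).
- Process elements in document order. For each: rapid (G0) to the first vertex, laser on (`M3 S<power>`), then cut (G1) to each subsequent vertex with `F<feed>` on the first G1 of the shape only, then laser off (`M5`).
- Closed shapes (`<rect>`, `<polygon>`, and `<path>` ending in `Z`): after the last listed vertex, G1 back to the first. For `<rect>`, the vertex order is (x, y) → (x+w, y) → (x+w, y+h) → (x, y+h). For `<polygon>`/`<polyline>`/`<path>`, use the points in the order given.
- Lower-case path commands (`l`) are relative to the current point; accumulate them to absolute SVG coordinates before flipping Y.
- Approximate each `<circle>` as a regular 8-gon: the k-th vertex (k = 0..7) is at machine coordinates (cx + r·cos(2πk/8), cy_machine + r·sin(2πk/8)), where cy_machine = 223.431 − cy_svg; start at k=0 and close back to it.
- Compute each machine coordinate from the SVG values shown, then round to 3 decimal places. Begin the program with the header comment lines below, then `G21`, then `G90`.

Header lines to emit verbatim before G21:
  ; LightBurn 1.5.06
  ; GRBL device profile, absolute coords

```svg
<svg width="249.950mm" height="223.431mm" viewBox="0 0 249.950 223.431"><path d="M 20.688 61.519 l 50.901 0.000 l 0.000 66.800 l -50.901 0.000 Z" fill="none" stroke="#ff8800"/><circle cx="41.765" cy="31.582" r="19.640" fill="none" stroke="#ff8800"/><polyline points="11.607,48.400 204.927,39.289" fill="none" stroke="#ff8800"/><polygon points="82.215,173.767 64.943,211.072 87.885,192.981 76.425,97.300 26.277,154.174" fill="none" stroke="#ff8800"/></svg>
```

Since the viewBox matches the mm dimensions, user units are millimetres directly. The only transform is the Y-flip y_m = 223.431 − y_svg.

Shape 1 is a rectangle drawn with `<path>`. Its stroke #ff8800 means cut at S797, F955. After flipping Y the toolpath is (20.688,161.912) → (71.589,161.912) → (71.589,95.112) → (20.688,95.112) → (20.688,161.912), returning to the start.

Shape 2 is a circle drawn with `<circle>`. Its stroke #ff8800 means cut at S797, F955. After flipping Y the toolpath is (61.405,191.849) → (55.653,205.737) → (41.765,211.489) → (27.877,205.737) → (22.125,191.849) → (27.877,177.961) → (41.765,172.209) → (55.653,177.961) → (61.405,191.849), returning to the start.

Shape 3 is a line segment drawn with `<polyline>`. Its stroke #ff8800 means cut at S797, F955. After flipping Y the toolpath is (11.607,175.031) → (204.927,184.142).

Shape 4 is a closed polygon drawn with `<polygon>`. Its stroke #ff8800 means cut at S797, F955. After flipping Y the toolpath is (82.215,49.664) → (64.943,12.359) → (87.885,30.450) → (76.425,126.131) → (26.277,69.257) → (82.215,49.664), returning to the start.

; LightBurn 1.5.06
; GRBL device profile, absolute coords
G21
G90
G0 X20.688 Y161.912
M3 S797
G1 X71.589 Y161.912 F955
G1 X71.589 Y95.112
G1 X20.688 Y95.112
G1 X20.688 Y161.912
M5
G0 X61.405 Y191.849
M3 S797
G1 X55.653 Y205.737 F955
G1 X41.765 Y211.489
G1 X27.877 Y205.737
G1 X22.125 Y191.849
G1 X27.877 Y177.961
G1 X41.765 Y172.209
G1 X55.653 Y177.961
G1 X61.405 Y191.849
M5
G0 X11.607 Y175.031
M3 S797
G1 X204.927 Y184.142 F955
M5
G0 X82.215 Y49.664
M3 S797
G1 X64.943 Y12.359 F955
G1 X87.885 Y30.450
G1 X76.425 Y126.131
G1 X26.277 Y69.257
G1 X82.215 Y49.664
M5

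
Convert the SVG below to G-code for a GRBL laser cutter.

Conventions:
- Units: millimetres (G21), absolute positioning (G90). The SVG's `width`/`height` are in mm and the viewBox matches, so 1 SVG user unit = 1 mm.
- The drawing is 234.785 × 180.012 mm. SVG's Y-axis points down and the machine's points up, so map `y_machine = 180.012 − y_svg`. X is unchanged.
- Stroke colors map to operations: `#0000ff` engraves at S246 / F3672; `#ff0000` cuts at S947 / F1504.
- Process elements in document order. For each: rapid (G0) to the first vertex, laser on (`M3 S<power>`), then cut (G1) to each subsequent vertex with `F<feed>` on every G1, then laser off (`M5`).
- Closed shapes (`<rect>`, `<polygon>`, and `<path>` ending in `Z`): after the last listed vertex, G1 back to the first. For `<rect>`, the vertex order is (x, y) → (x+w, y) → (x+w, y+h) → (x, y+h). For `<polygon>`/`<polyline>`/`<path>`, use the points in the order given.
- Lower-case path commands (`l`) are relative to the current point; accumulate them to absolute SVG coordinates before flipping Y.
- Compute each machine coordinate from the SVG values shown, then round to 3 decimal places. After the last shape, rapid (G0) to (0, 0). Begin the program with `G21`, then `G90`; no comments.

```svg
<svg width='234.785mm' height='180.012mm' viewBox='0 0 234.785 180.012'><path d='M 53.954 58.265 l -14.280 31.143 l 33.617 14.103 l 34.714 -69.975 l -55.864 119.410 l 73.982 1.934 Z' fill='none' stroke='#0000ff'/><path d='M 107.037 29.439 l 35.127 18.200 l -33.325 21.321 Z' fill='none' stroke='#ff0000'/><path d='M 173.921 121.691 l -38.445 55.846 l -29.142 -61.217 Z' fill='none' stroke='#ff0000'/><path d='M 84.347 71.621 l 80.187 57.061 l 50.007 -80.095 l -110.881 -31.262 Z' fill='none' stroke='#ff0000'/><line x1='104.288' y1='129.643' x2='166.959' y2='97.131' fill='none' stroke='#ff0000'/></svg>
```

1 u = 1 mm; y_m = 180.012 − y.

[1] `<path>` closed polygon, #0000ff→engrave S246 F3672: (53.954,121.747) → (39.674,90.604) → (73.291,76.501) → (108.005,146.476) → (52.141,27.066) → (126.123,25.132) → (53.954,121.747) (closed)

[2] `<path>` regular polygon, #ff0000→cut S947 F1504: (107.037,150.573) → (142.164,132.373) → (108.839,111.052) → (107.037,150.573) (closed)

[3] `<path>` regular polygon, #ff0000→cut S947 F1504: (173.921,58.321) → (135.476,2.475) → (106.334,63.692) → (173.921,58.321) (closed)

[4] `<path>` closed polygon, #ff0000→cut S947 F1504: (84.347,108.391) → (164.534,51.330) → (214.541,131.425) → (103.660,162.687) → (84.347,108.391) (closed)

[5] `<line>` line segment, #ff0000→cut S947 F1504: (104.288,50.369) → (166.959,82.881)

G21
G90
G0 X53.954 Y121.747
M3 S246
G1 X39.674 Y90.604 F3672
G1 X73.291 Y76.501 F3672
G1 X108.005 Y146.476 F3672
G1 X52.141 Y27.066 F3672
G1 X126.123 Y25.132 F3672
G1 X53.954 Y121.747 F3672
M5
G0 X107.037 Y150.573
M3 S947
G1 X142.164 Y132.373 F1504
G1 X108.839 Y111.052 F1504
G1 X107.037 Y150.573 F1504
M5
G0 X173.921 Y58.321
M3 S947
G1 X135.476 Y2.475 F1504
G1 X106.334 Y63.692 F1504
G1 X173.921 Y58.321 F1504
M5
G0 X84.347 Y108.391
M3 S947
G1 X164.534 Y51.330 F1504
G1 X214.541 Y131.425 F1504
G1 X103.660 Y162.687 F1504
G1 X84.347 Y108.391 F1504
M5
G0 X104.288 Y50.369
M3 S947
G1 X166.959 Y82.881 F1504
M5
G0 X0.000 Y0.000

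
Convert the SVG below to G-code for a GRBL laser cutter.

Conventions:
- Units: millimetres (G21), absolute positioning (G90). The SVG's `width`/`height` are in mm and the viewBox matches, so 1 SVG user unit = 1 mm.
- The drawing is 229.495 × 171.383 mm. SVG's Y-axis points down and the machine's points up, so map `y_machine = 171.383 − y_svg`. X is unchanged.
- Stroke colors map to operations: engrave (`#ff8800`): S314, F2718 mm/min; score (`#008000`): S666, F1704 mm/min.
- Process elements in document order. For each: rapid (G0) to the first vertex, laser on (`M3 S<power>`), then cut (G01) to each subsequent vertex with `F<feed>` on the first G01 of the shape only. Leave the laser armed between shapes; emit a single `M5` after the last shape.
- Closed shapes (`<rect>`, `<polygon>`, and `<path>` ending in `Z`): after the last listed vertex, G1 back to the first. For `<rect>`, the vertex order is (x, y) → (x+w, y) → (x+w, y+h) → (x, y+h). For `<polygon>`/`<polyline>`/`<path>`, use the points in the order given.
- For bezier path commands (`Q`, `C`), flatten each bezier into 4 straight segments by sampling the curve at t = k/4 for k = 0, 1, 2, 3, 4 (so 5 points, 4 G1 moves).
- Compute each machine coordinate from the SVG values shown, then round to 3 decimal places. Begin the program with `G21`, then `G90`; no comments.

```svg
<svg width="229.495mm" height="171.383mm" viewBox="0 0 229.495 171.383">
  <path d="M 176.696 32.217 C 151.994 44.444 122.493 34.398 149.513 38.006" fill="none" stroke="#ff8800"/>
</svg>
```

G21
G90
G0 X176.696 Y139.166
M3 S314
G01 X158.228 Y133.611 F2718
G01 X143.709 Y133.039
G01 X138.888 Y134.084
G01 X149.513 Y133.377
M5

1 u = 1 mm; y_m = 171.383 − y.

[1] `<path>` cubic bezier, #ff8800→engrave S314 F2718: (176.696,139.166) → (158.228,133.611) → (143.709,133.039) → (138.888,134.084) → (149.513,133.377)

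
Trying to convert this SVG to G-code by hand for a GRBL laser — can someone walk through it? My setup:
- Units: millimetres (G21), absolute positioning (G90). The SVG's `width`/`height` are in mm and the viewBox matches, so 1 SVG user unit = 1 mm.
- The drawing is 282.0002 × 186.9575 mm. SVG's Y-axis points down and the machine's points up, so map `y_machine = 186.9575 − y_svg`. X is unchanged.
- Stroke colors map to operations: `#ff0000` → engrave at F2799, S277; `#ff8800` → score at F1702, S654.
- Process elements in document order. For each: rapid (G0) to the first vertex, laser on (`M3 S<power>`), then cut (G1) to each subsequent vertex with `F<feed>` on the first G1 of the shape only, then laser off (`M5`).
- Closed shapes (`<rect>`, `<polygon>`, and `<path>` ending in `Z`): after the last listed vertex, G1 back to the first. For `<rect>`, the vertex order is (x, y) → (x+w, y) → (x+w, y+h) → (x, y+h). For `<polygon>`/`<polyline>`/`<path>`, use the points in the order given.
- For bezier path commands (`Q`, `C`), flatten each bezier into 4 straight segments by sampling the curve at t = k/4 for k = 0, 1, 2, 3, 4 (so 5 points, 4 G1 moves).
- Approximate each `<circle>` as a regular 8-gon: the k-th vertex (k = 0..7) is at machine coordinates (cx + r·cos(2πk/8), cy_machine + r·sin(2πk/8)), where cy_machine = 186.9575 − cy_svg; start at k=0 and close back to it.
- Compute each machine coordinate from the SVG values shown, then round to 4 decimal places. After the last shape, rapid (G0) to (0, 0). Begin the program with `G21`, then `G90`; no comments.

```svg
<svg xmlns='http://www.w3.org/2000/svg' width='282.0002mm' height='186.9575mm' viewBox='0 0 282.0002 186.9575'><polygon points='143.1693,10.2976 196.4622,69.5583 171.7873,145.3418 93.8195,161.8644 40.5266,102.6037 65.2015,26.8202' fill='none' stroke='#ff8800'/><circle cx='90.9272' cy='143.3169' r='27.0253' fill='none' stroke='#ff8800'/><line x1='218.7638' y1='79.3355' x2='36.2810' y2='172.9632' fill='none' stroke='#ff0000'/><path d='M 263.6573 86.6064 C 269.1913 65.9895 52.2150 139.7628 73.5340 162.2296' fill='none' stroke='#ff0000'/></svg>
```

G21
G90
G0 X143.1693 Y176.6599
M3 S654
G1 X196.4622 Y117.3992 F1702
G1 X171.7873 Y41.6157
G1 X93.8195 Y25.0931
G1 X40.5266 Y84.3538
G1 X65.2015 Y160.1373
G1 X143.1693 Y176.6599
M5
G0 X117.9525 Y43.6406
M3 S654
G1 X110.0370 Y62.7504 F1702
G1 X90.9272 Y70.6659
G1 X71.8174 Y62.7504
G1 X63.9019 Y43.6406
G1 X71.8174 Y24.5308
G1 X90.9272 Y16.6153
G1 X110.0370 Y24.5308
G1 X117.9525 Y43.6406
M5
G0 X218.7638 Y107.6220
M3 S277
G1 X36.2810 Y13.9943 F2799
M5
G0 X263.6573 Y100.3511
M3 S277
G1 X233.2872 Y100.3921 F2799
G1 X162.6763 Y78.6959
G1 X95.0250 Y48.9215
G1 X73.5340 Y24.7279
M5
G0 X0.0000 Y0.0000

Since the viewBox matches the mm dimensions, user units are millimetres directly. The only transform is the Y-flip y_m = 186.9575 − y_svg.

Shape 1 is a regular polygon drawn with `<polygon>`. Its stroke #ff8800 means score at S654, F1702. After flipping Y the toolpath is (143.1693,176.6599) → (196.4622,117.3992) → (171.7873,41.6157) → (93.8195,25.0931) → (40.5266,84.3538) → (65.2015,160.1373) → (143.1693,176.6599), returning to the start.

Shape 2 is a circle drawn with `<circle>`. Its stroke #ff8800 means score at S654, F1702. After flipping Y the toolpath is (117.9525,43.6406) → (110.0370,62.7504) → (90.9272,70.6659) → (71.8174,62.7504) → (63.9019,43.6406) → (71.8174,24.5308) → (90.9272,16.6153) → (110.0370,24.5308) → (117.9525,43.6406), returning to the start.

Shape 3 is a line segment drawn with `<line>`. Its stroke #ff0000 means engrave at S277, F2799. After flipping Y the toolpath is (218.7638,107.6220) → (36.2810,13.9943).

Shape 4 is a cubic bezier drawn with `<path>`. Its stroke #ff0000 means engrave at S277, F2799. After flipping Y the toolpath is (263.6573,100.3511) → (233.2872,100.3921) → (162.6763,78.6959) → (95.0250,48.9215) → (73.5340,24.7279).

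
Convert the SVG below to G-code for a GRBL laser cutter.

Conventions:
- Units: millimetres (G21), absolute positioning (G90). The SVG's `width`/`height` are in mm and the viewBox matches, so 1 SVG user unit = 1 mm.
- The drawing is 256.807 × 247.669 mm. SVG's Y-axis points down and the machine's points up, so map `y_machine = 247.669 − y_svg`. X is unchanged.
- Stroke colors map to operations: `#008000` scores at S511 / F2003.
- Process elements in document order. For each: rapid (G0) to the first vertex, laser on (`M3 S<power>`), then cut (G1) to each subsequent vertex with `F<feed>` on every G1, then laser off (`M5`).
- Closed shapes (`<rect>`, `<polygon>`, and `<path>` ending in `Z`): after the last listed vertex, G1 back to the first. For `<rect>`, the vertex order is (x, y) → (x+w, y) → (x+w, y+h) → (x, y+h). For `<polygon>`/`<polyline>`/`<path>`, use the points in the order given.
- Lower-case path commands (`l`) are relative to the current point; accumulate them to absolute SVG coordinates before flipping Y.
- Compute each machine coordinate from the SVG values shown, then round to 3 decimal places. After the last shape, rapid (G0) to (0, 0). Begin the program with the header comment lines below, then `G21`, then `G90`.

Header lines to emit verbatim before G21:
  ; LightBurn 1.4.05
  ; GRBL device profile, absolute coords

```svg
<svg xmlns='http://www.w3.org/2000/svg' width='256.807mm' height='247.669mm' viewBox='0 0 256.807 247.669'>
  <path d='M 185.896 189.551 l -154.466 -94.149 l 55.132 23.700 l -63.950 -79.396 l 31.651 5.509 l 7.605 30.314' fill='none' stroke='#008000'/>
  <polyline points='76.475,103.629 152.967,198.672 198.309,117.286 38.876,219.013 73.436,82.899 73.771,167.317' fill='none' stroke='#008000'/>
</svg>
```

Since the viewBox matches the mm dimensions, user units are millimetres directly. The only transform is the Y-flip y_m = 247.669 − y_svg.

Shape 1 is a open polyline drawn with `<path>`. Its stroke #008000 means score at S511, F2003. After flipping Y the toolpath is (185.896,58.118) → (31.430,152.267) → (86.562,128.567) → (22.612,207.963) → (54.263,202.454) → (61.868,172.140).

Shape 2 is a open polyline drawn with `<polyline>`. Its stroke #008000 means score at S511, F2003. After flipping Y the toolpath is (76.475,144.040) → (152.967,48.997) → (198.309,130.383) → (38.876,28.656) → (73.436,164.770) → (73.771,80.352).

; LightBurn 1.4.05
; GRBL device profile, absolute coords
G21
G90
G0 X185.896 Y58.118
M3 S511
G1 X31.430 Y152.267 F2003
G1 X86.562 Y128.567 F2003
G1 X22.612 Y207.963 F2003
G1 X54.263 Y202.454 F2003
G1 X61.868 Y172.140 F2003
M5
G0 X76.475 Y144.040
M3 S511
G1 X152.967 Y48.997 F2003
G1 X198.309 Y130.383 F2003
G1 X38.876 Y28.656 F2003
G1 X73.436 Y164.770 F2003
G1 X73.771 Y80.352 F2003
M5
G0 X0.000 Y0.000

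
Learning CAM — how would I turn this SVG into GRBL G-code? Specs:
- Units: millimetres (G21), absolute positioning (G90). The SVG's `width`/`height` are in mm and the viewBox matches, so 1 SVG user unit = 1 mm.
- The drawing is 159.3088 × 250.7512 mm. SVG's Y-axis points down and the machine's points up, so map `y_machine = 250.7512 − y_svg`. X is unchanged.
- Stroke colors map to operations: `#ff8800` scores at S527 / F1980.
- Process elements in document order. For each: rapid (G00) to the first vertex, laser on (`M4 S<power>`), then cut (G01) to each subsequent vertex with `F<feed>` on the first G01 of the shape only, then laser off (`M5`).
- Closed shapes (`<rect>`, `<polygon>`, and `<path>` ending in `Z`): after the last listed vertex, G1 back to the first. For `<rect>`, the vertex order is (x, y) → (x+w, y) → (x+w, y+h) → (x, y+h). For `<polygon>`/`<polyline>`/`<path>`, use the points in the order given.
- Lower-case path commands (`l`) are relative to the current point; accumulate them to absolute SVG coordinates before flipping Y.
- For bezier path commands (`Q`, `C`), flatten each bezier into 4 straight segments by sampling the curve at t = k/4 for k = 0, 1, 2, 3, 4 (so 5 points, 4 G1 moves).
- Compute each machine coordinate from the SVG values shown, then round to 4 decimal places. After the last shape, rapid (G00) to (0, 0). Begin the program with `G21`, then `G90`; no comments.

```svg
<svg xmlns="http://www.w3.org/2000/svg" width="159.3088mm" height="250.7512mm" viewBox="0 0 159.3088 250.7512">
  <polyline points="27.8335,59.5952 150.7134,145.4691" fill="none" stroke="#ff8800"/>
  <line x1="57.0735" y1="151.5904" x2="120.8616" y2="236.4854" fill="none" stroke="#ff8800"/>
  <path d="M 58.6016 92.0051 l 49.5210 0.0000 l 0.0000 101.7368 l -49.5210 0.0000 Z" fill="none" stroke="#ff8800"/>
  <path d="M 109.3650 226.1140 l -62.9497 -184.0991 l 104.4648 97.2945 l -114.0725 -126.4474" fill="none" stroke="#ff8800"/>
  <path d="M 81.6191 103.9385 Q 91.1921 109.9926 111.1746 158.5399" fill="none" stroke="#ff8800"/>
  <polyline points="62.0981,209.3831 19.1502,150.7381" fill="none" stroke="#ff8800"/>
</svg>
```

viewBox `0 0 159.3088 250.7512` with mm width/height → 1 unit = 1 mm. Flip: y_m = 250.7512 − y_svg.

**Shape 1** — `<polyline>` line segment, stroke `#ff8800` → score (S527, F1980). Machine vertices: (27.8335,191.1560) → (150.7134,105.2821). Open path.

**Shape 2** — `<line>` line segment, stroke `#ff8800` → score (S527, F1980). Machine vertices: (57.0735,99.1608) → (120.8616,14.2658). Open path.

**Shape 3** — `<path>` rectangle, stroke `#ff8800` → score (S527, F1980). Machine vertices: (58.6016,158.7461) → (108.1226,158.7461) → (108.1226,57.0093) → (58.6016,57.0093) → (58.6016,158.7461). Closed: final G1 returns to the first vertex.

**Shape 4** — `<path>` open polyline, stroke `#ff8800` → score (S527, F1980). Machine vertices: (109.3650,24.6372) → (46.4153,208.7363) → (150.8801,111.4418) → (36.8076,237.8892). Open path.

**Shape 5** — `<path>` quadratic bezier, stroke `#ff8800` → score (S527, F1980). Control points (SVG): P0=(81.6191,103.9385), P1=(91.1921,109.9926), P2=(111.1746,158.5399); sampled at t=k/4. Machine vertices: (81.6191,146.8127) → (87.0562,141.1298) → (93.7945,130.1353) → (101.8339,113.8291) → (111.1746,92.2113). Open path.

**Shape 6** — `<polyline>` line segment, stroke `#ff8800` → score (S527, F1980). Machine vertices: (62.0981,41.3681) → (19.1502,100.0131). Open path.

G21
G90
G00 X27.8335 Y191.1560
M4 S527
G01 X150.7134 Y105.2821 F1980
M5
G00 X57.0735 Y99.1608
M4 S527
G01 X120.8616 Y14.2658 F1980
M5
G00 X58.6016 Y158.7461
M4 S527
G01 X108.1226 Y158.7461 F1980
G01 X108.1226 Y57.0093
G01 X58.6016 Y57.0093
G01 X58.6016 Y158.7461
M5
G00 X109.3650 Y24.6372
M4 S527
G01 X46.4153 Y208.7363 F1980
G01 X150.8801 Y111.4418
G01 X36.8076 Y237.8892
M5
G00 X81.6191 Y146.8127
M4 S527
G01 X87.0562 Y141.1298 F1980
G01 X93.7945 Y130.1353
G01 X101.8339 Y113.8291
G01 X111.1746 Y92.2113
M5
G00 X62.0981 Y41.3681
M4 S527
G01 X19.1502 Y100.0131 F1980
M5
G00 X0.0000 Y0.0000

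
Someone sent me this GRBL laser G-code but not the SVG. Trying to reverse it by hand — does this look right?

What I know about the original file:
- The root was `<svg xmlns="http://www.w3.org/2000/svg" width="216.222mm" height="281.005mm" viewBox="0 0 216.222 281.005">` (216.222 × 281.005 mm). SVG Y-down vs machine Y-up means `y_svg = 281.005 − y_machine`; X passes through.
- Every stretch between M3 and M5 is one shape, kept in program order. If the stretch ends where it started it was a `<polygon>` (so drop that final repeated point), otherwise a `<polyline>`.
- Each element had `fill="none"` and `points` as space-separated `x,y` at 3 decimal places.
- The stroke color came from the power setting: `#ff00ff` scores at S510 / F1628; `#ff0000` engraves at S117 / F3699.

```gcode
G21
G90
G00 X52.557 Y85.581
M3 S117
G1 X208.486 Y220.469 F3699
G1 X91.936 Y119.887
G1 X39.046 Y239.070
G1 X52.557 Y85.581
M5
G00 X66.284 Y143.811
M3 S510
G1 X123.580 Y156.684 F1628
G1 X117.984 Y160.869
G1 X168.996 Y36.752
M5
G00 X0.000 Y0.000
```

<svg xmlns="http://www.w3.org/2000/svg" width="216.222mm" height="281.005mm" viewBox="0 0 216.222 281.005">
  <polygon points="52.557,195.424 208.486,60.536 91.936,161.118 39.046,41.935" fill="none" stroke="#ff0000"/>
  <polyline points="66.284,137.194 123.580,124.321 117.984,120.136 168.996,244.253" fill="none" stroke="#ff00ff"/>
</svg>

y_svg = 281.005 − y_m.

[1] S117→`#ff0000` (engrave); closed run; points: 52.557,195.424 208.486,60.536 91.936,161.118 39.046,41.935

[2] S510→`#ff00ff` (score); open run; points: 66.284,137.194 123.580,124.321 117.984,120.136 168.996,244.253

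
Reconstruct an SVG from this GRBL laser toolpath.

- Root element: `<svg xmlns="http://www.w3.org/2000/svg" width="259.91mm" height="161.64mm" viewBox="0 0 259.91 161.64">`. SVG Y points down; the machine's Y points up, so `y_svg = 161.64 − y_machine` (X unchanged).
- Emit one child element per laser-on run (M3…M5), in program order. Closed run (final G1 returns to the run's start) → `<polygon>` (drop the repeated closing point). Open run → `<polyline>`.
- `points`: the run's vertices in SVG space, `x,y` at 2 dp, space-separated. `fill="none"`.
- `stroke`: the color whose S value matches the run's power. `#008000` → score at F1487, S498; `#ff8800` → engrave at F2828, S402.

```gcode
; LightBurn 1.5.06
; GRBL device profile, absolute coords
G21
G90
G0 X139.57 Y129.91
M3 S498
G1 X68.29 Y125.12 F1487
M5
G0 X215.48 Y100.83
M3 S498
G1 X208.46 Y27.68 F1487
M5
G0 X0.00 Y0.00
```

<svg xmlns="http://www.w3.org/2000/svg" width="259.91mm" height="161.64mm" viewBox="0 0 259.91 161.64">
  <polyline points="139.57,31.73 68.29,36.52" fill="none" stroke="#008000"/>
  <polyline points="215.48,60.81 208.46,133.96" fill="none" stroke="#008000"/>
</svg>

y_svg = 161.64 − y_m. Every run uses S498, so all elements get stroke `#008000` (score).

[1] open run; points: 139.57,31.73 68.29,36.52

[2] open run; points: 215.48,60.81 208.46,133.96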